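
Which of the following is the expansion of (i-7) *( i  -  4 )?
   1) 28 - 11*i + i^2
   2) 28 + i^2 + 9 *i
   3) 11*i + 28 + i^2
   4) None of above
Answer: 1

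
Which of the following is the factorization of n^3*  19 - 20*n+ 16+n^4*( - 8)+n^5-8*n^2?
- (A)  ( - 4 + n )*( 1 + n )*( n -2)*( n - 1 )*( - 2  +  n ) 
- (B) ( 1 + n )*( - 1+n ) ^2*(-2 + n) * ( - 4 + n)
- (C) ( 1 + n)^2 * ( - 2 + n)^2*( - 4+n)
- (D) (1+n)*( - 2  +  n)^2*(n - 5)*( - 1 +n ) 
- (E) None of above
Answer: A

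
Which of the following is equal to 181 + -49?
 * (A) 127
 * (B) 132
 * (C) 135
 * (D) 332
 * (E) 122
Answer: B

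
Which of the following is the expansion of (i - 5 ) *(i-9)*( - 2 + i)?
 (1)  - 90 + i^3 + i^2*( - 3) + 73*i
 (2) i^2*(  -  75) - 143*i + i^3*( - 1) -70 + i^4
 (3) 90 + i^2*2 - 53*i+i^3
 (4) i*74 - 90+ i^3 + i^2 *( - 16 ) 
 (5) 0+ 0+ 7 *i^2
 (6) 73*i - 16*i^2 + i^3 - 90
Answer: 6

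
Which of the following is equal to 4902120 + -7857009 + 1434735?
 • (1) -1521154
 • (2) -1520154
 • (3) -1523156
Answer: 2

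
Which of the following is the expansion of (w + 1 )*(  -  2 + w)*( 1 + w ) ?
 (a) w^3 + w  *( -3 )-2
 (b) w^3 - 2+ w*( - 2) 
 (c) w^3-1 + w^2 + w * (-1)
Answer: a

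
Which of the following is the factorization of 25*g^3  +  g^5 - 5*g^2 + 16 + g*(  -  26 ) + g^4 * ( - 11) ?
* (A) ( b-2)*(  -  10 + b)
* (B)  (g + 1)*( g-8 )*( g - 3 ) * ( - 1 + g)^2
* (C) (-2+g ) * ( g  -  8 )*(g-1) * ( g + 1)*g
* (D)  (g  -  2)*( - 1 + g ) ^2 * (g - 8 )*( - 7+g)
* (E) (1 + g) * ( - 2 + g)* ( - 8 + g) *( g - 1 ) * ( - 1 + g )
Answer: E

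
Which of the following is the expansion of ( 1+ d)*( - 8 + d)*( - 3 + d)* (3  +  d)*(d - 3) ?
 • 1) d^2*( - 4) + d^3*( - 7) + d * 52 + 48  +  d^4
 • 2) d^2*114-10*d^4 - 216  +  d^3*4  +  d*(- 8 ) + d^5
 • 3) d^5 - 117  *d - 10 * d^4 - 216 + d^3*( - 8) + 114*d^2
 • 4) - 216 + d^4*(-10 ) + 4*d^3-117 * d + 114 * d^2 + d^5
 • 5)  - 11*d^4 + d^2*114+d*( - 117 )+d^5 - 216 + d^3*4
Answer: 4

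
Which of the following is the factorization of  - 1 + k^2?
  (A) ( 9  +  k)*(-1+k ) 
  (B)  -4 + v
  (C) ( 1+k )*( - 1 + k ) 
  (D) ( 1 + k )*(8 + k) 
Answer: C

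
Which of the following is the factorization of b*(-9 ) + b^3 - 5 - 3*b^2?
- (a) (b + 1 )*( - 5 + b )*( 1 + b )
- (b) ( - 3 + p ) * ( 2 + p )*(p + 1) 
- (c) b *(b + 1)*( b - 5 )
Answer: a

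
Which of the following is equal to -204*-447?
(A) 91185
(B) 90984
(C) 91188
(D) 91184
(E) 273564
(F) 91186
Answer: C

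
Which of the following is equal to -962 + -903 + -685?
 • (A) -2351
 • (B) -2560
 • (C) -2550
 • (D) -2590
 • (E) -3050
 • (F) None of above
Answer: C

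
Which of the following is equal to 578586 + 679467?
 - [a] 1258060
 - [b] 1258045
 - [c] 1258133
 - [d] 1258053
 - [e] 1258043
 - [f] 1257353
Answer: d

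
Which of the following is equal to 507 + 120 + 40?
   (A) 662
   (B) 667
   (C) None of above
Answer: B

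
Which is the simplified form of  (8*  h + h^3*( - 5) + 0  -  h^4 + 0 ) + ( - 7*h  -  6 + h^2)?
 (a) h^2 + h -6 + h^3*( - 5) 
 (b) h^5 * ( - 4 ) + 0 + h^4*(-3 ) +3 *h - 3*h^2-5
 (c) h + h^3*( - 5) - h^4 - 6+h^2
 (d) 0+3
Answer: c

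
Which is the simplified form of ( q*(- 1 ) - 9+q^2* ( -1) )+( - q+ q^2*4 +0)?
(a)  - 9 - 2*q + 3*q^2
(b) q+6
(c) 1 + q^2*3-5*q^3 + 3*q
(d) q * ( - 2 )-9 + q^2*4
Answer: a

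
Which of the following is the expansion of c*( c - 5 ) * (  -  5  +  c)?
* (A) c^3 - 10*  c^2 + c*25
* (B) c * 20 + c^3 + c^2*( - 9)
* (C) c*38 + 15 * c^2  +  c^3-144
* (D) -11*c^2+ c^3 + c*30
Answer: A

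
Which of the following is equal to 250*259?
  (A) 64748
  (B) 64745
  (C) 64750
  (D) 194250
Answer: C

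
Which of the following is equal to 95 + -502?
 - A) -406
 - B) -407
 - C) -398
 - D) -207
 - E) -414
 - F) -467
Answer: B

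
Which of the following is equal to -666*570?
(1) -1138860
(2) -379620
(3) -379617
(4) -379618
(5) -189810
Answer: 2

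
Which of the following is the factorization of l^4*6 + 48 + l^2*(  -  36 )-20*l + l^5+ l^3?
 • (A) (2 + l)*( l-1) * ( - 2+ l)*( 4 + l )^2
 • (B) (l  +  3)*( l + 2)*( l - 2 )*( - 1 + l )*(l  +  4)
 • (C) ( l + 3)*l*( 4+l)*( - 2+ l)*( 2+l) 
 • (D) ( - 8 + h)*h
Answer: B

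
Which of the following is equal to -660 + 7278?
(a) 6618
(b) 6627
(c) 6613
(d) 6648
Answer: a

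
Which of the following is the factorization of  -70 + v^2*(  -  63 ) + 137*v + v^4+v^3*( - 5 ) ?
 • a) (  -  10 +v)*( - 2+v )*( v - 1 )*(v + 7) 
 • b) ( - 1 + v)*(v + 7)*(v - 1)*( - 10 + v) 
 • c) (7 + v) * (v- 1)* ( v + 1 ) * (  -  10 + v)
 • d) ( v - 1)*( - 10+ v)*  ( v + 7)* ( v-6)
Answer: b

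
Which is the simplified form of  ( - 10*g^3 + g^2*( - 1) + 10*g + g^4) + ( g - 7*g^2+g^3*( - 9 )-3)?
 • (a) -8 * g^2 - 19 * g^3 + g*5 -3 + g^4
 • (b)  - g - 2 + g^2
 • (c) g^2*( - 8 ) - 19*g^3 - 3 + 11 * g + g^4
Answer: c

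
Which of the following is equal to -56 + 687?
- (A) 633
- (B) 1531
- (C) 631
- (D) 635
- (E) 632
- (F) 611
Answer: C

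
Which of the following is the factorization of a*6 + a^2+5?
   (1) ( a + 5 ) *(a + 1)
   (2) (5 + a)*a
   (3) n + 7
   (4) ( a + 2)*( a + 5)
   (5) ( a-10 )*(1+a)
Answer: 1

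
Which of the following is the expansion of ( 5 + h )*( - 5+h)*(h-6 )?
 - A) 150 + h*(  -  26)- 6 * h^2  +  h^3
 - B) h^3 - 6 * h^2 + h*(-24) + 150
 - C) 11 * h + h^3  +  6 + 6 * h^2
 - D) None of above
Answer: D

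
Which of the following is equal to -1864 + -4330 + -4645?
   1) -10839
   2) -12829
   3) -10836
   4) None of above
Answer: 1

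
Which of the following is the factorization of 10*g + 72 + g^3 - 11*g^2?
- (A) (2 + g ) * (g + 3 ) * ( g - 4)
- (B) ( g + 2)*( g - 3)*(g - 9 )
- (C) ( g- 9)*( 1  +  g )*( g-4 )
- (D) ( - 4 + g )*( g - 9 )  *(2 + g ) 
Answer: D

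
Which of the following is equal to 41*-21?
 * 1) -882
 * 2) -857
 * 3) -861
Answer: 3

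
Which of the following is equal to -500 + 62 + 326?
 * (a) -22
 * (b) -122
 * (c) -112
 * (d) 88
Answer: c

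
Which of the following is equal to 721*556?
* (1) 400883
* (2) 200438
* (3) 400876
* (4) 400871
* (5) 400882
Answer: 3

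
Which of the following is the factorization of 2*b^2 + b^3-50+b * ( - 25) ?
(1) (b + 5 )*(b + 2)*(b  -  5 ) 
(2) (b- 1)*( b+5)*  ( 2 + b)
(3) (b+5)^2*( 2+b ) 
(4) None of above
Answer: 1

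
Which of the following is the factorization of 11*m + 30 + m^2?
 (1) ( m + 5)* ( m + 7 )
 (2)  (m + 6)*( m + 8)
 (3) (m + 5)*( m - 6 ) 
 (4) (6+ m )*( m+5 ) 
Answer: 4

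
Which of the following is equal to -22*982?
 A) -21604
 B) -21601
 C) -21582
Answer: A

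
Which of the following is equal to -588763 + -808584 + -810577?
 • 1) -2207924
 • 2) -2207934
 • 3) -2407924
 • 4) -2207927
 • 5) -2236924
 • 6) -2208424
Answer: 1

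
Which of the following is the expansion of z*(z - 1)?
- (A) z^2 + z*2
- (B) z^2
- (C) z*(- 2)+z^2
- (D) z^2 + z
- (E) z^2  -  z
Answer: E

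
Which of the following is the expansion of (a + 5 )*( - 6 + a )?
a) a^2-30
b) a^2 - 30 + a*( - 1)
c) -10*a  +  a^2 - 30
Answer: b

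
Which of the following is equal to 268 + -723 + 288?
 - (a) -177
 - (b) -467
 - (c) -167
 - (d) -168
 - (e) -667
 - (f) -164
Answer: c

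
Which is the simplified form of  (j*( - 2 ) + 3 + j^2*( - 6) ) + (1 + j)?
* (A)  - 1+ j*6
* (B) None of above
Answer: B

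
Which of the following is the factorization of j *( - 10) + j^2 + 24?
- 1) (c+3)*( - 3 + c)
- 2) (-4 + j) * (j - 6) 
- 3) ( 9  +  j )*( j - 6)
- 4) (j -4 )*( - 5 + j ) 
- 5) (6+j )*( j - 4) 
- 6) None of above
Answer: 2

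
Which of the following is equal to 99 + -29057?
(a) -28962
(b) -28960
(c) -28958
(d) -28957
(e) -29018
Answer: c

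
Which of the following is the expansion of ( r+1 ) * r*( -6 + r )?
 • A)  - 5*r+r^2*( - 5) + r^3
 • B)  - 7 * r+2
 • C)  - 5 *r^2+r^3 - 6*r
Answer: C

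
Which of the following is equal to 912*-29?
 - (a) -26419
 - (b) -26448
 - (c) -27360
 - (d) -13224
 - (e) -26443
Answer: b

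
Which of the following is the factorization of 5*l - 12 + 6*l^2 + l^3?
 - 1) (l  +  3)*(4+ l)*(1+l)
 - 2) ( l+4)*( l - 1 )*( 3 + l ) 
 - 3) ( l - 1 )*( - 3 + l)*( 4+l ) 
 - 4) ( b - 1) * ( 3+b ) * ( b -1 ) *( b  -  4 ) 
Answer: 2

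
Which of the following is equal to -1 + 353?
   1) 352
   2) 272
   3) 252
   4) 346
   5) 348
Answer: 1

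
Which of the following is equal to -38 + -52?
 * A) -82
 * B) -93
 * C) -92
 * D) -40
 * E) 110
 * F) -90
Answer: F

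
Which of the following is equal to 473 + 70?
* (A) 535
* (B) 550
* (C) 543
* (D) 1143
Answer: C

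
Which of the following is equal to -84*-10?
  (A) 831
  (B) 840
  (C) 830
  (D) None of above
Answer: B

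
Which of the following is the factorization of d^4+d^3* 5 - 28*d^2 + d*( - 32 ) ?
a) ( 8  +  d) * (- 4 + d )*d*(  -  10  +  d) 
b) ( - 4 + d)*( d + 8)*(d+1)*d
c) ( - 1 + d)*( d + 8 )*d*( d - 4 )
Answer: b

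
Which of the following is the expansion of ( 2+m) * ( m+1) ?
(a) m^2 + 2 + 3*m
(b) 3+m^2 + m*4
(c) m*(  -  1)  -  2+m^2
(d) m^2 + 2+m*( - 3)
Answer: a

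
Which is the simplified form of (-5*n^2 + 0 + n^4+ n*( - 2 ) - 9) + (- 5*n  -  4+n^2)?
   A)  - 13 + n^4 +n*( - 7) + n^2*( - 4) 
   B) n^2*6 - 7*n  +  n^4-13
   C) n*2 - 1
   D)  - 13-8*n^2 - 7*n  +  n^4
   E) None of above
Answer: A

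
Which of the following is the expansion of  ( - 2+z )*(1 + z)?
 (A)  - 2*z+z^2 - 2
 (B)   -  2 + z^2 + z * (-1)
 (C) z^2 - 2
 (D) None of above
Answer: B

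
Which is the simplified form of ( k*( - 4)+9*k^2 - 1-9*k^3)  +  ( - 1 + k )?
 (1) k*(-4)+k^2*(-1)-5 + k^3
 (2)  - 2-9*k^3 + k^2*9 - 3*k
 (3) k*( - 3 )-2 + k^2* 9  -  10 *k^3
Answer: 2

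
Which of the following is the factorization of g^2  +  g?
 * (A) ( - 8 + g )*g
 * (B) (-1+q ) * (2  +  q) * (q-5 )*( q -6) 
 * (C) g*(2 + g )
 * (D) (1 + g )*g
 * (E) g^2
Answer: D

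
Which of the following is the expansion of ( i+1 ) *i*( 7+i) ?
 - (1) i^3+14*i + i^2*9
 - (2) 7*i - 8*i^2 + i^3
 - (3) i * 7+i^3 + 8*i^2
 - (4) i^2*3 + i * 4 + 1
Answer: 3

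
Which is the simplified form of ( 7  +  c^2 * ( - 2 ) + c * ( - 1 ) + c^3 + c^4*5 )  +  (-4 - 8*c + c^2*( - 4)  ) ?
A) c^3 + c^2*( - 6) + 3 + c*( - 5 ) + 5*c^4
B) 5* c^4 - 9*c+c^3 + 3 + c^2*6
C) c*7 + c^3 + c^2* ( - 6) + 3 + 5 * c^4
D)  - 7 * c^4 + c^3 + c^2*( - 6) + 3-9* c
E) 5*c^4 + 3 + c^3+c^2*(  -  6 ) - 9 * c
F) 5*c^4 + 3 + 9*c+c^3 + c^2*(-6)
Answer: E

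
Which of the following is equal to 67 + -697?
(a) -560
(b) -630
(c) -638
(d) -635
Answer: b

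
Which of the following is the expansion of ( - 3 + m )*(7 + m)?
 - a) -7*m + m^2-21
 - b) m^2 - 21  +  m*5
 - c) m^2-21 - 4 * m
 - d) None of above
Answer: d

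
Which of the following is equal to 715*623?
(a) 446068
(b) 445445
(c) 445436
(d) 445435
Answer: b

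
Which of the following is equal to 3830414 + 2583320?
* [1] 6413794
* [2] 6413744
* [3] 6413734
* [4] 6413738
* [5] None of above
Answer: 3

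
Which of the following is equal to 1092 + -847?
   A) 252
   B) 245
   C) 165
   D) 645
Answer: B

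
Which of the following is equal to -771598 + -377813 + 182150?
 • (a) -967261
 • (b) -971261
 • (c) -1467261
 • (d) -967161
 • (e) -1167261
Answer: a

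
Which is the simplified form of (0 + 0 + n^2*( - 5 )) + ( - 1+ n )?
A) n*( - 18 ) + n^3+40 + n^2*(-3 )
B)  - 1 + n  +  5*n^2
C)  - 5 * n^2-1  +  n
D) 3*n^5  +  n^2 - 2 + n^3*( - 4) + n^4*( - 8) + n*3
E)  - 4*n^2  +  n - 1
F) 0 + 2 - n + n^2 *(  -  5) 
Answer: C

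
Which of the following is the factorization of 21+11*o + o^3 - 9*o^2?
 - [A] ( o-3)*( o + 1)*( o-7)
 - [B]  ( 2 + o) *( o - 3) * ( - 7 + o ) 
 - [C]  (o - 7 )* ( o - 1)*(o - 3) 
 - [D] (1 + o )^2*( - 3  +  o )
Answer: A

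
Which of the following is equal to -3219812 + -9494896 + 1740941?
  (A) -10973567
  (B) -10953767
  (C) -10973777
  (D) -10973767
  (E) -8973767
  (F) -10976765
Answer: D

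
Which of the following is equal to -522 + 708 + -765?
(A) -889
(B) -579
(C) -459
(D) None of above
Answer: B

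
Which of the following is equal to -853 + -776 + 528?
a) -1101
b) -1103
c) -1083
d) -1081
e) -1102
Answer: a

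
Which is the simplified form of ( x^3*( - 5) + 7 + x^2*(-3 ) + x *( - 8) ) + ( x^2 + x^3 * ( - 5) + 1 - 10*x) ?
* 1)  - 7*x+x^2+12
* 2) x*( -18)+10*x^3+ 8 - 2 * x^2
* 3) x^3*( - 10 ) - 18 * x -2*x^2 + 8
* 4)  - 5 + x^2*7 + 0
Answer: 3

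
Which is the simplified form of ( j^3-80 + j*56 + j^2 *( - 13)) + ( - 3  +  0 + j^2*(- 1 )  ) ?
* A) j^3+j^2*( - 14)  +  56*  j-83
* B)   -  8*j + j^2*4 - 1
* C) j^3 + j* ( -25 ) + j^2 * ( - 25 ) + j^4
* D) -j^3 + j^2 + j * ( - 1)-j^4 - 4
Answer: A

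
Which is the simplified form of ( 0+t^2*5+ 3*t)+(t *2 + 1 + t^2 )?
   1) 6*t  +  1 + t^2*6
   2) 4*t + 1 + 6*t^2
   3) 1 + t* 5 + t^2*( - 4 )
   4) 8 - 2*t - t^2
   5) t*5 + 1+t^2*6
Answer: 5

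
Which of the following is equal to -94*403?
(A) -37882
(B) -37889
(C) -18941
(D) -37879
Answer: A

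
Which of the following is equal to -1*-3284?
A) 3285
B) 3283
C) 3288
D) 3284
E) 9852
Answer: D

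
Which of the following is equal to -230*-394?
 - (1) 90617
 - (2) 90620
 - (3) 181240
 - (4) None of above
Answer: 2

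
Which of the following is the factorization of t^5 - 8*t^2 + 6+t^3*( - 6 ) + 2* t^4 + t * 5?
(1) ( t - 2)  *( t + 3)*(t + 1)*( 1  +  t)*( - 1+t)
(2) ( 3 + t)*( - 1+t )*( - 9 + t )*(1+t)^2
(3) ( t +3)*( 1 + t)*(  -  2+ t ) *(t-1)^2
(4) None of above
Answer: 1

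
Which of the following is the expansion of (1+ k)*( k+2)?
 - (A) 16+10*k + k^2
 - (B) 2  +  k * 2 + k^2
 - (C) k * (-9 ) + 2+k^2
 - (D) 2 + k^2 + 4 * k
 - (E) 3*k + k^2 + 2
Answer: E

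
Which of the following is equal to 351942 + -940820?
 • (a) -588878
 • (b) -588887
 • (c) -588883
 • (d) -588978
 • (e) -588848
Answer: a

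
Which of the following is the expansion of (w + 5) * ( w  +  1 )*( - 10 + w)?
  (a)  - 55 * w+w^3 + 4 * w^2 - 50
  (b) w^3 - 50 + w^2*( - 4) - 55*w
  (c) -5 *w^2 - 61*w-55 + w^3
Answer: b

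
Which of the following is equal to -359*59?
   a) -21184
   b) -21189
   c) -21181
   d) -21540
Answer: c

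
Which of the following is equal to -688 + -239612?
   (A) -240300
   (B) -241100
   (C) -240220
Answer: A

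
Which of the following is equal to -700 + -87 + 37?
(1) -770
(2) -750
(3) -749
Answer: 2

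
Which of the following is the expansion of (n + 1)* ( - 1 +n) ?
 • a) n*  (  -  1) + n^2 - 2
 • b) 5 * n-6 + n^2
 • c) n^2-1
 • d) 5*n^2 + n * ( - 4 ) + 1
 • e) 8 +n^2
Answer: c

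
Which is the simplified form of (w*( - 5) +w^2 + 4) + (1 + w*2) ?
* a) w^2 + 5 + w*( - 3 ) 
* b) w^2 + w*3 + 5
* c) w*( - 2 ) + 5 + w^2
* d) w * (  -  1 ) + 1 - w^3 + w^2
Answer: a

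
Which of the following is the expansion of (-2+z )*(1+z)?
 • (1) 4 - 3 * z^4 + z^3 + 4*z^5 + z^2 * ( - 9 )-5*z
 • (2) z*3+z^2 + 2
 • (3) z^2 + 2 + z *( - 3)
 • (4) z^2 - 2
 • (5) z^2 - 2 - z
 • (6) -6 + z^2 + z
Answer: 5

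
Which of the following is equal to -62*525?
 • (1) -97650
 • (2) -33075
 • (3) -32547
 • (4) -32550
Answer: 4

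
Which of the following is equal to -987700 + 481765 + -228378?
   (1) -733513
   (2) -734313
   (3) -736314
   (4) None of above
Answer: 2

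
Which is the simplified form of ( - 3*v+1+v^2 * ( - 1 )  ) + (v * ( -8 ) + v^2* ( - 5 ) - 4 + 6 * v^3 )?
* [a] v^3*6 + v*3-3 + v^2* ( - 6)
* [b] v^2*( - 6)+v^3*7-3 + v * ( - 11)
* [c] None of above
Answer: c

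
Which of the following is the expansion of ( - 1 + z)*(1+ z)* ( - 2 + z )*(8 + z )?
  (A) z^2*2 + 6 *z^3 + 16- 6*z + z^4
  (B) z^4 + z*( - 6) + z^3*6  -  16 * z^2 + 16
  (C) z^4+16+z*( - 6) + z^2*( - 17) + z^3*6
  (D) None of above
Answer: C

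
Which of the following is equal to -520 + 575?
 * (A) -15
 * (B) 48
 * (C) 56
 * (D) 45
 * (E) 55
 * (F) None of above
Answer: E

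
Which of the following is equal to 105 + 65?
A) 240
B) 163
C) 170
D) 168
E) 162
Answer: C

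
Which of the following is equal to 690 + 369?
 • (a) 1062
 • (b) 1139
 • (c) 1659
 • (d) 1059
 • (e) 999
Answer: d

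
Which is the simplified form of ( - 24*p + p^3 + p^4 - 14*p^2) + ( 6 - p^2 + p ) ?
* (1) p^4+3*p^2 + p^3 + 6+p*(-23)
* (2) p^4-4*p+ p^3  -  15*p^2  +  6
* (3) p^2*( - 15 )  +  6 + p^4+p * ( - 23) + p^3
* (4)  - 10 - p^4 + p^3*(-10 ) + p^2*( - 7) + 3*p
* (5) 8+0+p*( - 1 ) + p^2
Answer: 3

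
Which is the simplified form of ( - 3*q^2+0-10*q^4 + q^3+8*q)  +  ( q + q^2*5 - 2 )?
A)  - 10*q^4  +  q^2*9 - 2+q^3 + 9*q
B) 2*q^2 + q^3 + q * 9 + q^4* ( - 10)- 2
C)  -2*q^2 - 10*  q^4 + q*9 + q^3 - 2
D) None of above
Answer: B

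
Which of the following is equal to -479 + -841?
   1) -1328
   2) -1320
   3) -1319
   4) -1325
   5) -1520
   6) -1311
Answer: 2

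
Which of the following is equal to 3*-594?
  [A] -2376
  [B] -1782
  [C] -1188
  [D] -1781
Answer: B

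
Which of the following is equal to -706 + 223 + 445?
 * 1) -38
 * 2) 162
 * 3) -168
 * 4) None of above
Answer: 1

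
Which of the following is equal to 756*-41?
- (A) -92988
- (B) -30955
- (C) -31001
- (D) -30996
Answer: D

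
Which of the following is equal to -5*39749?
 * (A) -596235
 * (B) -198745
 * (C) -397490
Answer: B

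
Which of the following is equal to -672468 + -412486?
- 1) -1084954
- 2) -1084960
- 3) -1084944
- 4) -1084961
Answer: 1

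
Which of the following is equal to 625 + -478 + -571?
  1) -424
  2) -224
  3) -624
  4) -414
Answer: 1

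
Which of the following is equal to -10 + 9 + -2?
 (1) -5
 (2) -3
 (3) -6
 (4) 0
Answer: 2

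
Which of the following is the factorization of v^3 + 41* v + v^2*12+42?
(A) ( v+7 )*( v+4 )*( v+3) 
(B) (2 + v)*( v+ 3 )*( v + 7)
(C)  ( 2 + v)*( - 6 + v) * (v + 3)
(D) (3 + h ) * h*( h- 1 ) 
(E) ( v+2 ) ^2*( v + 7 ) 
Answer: B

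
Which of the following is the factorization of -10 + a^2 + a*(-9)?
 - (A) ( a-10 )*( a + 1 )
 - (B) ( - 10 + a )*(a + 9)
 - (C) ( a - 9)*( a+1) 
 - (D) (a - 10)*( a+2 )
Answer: A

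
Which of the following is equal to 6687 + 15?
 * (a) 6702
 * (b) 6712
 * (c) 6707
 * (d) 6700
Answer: a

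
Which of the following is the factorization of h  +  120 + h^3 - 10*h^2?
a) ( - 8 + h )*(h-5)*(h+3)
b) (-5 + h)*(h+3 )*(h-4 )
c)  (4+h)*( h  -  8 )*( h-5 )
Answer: a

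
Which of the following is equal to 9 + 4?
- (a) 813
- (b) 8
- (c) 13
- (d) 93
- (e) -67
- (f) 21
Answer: c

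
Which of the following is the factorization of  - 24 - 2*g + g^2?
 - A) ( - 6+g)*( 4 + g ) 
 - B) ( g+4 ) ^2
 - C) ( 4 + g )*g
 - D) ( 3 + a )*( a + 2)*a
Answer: A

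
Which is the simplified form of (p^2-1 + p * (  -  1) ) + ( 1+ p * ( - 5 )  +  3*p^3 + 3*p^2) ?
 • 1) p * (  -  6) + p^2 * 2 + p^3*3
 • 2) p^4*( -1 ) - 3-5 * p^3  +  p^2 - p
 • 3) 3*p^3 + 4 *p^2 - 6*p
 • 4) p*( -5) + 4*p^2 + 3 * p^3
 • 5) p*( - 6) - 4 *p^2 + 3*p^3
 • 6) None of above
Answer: 3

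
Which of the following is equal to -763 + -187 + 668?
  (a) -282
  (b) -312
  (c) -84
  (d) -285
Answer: a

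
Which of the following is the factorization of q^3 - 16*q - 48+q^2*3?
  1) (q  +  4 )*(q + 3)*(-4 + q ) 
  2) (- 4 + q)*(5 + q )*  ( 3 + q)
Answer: 1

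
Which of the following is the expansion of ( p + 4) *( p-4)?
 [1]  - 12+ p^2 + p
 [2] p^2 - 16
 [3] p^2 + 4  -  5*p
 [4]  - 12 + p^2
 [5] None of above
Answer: 2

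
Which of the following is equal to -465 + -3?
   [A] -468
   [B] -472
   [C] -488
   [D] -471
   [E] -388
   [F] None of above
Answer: A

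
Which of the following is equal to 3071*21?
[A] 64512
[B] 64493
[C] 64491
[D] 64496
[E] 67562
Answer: C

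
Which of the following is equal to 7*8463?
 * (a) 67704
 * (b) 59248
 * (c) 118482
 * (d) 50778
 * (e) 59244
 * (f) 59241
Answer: f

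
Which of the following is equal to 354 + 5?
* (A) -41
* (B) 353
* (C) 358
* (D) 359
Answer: D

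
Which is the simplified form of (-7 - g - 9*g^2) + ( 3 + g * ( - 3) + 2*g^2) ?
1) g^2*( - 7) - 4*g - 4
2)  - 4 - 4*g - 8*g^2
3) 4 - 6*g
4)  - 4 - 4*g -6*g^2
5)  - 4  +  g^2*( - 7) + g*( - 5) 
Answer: 1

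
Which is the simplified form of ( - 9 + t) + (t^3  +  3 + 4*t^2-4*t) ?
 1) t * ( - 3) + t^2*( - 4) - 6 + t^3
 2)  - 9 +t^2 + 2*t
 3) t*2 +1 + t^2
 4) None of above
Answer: 4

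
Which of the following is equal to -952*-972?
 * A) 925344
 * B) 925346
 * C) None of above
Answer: A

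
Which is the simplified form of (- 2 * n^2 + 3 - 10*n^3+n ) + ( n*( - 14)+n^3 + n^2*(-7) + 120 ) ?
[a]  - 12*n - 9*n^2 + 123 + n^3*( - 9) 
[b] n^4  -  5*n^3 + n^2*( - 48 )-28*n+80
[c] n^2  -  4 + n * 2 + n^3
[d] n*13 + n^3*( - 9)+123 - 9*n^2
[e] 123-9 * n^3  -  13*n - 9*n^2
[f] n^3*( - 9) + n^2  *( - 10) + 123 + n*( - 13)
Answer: e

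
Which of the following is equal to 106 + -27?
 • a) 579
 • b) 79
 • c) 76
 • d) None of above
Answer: b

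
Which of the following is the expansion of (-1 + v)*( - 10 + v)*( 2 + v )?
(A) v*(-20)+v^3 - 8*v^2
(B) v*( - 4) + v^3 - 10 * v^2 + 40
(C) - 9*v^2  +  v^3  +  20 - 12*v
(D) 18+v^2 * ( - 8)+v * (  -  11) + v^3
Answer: C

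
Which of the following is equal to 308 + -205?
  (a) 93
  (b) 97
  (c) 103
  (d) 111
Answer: c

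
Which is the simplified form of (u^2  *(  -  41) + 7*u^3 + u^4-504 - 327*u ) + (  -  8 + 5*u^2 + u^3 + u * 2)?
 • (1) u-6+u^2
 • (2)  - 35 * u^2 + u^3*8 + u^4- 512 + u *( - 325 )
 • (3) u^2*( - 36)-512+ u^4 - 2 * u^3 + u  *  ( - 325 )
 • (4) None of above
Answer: 4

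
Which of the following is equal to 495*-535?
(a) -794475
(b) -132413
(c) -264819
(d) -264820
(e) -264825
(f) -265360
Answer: e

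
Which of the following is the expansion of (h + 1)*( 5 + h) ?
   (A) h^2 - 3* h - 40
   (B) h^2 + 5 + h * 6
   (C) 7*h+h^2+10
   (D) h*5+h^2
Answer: B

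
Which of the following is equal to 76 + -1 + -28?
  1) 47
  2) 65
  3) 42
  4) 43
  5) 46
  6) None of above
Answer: 1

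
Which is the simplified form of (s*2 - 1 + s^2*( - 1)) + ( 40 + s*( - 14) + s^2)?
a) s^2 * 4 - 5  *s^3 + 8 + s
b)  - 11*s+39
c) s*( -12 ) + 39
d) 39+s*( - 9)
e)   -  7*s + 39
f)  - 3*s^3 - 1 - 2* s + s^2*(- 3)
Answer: c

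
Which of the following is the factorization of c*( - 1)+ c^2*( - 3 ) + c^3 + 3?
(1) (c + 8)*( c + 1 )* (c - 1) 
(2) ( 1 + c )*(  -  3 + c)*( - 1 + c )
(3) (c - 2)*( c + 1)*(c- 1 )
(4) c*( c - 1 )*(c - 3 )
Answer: 2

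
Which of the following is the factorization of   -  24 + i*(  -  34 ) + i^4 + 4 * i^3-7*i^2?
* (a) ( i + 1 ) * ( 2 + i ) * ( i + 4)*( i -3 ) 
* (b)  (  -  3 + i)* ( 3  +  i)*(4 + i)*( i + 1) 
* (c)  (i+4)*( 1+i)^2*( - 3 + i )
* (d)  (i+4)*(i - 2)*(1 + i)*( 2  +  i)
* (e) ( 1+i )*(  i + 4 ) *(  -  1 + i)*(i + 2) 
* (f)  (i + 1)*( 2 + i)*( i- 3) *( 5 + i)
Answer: a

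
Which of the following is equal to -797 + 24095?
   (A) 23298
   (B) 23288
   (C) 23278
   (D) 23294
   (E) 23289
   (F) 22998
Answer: A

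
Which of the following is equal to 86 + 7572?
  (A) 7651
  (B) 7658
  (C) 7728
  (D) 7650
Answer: B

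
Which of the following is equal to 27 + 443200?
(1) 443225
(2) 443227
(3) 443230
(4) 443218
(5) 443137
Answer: 2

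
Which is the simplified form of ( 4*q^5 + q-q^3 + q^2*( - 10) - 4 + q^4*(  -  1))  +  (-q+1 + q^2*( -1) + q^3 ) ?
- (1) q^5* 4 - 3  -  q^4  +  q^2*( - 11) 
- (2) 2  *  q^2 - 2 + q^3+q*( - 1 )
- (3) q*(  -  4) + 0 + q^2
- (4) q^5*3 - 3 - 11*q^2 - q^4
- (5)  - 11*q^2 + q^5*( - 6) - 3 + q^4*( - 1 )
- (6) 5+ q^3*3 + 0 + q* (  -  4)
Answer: 1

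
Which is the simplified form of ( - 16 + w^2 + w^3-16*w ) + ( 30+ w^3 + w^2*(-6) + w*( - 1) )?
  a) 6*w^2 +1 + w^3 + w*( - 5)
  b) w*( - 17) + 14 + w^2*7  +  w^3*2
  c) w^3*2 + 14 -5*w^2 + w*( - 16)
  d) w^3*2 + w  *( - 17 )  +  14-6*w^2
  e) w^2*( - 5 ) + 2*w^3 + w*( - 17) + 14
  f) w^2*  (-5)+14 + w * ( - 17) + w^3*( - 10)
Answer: e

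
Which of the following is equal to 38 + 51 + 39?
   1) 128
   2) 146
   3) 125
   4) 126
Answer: 1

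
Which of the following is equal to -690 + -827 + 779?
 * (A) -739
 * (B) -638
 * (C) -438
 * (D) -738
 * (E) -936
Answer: D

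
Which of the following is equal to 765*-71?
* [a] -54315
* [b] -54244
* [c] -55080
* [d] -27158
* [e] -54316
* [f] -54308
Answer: a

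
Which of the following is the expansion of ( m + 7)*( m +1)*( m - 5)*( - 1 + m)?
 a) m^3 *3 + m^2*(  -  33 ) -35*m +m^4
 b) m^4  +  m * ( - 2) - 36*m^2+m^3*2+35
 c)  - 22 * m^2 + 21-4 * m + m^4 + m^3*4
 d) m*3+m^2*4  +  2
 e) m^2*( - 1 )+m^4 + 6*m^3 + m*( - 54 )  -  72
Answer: b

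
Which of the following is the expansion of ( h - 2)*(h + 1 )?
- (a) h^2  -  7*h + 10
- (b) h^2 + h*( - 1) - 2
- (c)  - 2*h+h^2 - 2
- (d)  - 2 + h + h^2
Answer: b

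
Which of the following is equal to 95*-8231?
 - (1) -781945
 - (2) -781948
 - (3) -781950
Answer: 1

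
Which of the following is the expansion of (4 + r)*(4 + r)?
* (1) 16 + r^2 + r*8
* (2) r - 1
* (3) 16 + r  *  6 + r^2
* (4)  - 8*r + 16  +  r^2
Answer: 1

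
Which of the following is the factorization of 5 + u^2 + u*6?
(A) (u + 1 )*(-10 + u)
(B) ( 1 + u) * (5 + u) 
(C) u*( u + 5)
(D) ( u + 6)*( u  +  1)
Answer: B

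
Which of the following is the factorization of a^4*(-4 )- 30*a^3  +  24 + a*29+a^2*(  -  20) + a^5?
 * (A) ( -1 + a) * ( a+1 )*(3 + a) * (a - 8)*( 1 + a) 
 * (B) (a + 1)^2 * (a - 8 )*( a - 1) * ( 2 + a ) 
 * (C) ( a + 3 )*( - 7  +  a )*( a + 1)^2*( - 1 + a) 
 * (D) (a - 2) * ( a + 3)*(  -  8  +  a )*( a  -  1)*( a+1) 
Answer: A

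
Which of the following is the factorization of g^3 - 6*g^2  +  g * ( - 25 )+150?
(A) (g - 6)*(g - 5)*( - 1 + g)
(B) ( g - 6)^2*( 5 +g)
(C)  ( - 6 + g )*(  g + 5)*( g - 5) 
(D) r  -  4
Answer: C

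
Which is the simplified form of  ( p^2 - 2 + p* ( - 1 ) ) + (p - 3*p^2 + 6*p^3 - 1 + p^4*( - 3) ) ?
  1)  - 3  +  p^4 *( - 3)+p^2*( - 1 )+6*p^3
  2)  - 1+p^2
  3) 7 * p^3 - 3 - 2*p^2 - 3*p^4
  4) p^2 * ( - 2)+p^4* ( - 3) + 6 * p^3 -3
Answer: 4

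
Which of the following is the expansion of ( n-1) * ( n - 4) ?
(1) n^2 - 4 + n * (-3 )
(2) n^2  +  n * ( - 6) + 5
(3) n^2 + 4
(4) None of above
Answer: 4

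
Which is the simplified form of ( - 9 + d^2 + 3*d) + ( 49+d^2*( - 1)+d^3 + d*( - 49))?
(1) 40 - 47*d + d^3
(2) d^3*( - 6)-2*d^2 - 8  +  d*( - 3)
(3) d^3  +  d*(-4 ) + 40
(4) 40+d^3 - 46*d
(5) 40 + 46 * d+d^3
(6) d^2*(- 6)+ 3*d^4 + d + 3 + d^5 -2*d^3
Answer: 4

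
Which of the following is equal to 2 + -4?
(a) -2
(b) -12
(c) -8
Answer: a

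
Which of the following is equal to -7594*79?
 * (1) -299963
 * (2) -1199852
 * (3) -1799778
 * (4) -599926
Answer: 4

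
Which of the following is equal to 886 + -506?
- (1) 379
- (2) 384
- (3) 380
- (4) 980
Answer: 3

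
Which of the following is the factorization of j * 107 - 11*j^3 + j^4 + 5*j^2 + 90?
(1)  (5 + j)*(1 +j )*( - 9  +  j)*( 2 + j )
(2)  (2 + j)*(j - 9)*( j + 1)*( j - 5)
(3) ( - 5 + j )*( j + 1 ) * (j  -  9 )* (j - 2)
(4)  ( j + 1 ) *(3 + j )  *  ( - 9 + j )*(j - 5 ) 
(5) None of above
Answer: 2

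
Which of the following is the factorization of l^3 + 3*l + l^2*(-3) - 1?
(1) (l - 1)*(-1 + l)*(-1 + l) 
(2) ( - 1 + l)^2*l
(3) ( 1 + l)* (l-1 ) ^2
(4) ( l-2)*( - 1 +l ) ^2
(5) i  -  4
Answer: 1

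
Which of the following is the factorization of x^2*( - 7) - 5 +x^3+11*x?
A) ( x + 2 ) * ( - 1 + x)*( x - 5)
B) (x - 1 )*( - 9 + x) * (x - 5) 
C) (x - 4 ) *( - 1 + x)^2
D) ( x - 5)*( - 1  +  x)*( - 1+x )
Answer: D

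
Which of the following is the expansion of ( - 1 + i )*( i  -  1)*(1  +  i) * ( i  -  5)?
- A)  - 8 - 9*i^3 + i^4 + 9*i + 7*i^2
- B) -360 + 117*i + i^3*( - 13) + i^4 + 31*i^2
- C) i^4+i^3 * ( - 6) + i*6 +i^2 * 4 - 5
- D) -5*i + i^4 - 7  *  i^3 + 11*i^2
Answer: C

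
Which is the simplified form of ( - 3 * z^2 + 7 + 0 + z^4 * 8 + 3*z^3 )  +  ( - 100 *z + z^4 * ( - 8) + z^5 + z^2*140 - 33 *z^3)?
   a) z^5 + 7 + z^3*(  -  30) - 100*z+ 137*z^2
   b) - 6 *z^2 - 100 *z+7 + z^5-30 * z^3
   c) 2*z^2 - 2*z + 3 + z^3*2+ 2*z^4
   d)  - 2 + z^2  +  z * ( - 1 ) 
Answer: a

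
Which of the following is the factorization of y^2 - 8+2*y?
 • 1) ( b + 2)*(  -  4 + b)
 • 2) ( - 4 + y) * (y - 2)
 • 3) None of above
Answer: 3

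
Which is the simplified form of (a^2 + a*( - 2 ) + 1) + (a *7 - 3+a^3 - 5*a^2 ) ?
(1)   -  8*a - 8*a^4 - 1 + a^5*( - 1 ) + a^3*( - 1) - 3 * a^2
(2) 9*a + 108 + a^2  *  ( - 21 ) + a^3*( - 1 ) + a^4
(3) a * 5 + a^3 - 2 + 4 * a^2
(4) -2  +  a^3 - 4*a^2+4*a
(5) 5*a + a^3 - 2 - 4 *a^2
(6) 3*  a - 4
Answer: 5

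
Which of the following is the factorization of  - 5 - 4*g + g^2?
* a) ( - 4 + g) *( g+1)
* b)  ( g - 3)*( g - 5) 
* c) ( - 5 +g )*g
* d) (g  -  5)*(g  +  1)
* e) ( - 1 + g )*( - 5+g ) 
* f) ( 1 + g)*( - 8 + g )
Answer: d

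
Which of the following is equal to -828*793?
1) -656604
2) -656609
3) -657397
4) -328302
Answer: 1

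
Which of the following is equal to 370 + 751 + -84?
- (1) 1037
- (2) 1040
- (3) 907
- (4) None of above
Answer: 1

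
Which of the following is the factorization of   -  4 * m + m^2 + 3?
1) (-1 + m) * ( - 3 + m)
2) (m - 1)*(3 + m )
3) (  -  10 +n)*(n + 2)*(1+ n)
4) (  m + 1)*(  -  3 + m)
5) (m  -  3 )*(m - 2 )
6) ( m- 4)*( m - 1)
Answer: 1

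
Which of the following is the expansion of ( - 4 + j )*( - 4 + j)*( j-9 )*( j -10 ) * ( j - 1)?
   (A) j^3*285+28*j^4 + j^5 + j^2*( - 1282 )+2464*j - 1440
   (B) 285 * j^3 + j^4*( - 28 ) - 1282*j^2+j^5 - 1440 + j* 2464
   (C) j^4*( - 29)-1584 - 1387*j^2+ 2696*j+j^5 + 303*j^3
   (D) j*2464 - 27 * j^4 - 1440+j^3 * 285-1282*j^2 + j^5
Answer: B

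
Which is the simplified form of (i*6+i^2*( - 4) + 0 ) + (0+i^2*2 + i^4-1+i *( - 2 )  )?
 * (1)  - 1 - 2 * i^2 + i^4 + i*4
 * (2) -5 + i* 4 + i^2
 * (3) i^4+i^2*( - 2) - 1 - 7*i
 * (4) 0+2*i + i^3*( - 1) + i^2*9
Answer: 1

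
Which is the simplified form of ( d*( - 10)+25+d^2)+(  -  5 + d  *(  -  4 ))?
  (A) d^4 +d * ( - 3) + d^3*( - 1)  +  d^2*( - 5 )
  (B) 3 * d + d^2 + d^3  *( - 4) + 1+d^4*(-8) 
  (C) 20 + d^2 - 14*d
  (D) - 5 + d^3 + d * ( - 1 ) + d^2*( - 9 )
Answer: C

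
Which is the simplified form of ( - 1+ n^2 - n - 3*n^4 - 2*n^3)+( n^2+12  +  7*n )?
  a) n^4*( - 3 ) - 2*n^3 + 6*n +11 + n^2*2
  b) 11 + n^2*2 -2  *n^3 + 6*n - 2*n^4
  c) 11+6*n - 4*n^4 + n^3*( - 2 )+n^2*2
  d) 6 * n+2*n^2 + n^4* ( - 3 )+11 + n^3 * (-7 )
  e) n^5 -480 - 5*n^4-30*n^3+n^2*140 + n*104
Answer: a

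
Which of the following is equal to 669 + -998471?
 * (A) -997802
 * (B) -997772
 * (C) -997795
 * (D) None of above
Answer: A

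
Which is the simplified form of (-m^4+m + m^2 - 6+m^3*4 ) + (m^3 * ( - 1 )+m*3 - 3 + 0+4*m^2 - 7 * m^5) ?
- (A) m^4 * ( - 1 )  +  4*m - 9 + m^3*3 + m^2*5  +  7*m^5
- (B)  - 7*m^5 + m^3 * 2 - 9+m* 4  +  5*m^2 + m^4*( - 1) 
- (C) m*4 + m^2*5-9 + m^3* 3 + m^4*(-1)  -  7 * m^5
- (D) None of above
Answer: C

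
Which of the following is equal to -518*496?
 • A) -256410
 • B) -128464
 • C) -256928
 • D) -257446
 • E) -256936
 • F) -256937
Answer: C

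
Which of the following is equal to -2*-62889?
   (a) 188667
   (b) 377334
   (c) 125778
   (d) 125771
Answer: c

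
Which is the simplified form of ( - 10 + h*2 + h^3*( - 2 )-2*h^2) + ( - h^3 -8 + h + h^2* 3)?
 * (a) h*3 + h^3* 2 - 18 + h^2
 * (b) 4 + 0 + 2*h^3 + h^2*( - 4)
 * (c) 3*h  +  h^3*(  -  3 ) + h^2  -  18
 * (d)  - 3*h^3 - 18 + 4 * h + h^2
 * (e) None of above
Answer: c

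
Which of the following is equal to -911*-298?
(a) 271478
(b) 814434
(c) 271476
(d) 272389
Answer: a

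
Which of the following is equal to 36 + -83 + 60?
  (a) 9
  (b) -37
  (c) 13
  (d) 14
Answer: c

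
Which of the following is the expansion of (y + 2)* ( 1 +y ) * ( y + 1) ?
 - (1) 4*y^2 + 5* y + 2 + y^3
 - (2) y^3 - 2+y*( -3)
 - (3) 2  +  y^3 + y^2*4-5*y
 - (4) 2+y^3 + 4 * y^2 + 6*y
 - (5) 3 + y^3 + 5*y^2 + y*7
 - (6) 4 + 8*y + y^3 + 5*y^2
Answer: 1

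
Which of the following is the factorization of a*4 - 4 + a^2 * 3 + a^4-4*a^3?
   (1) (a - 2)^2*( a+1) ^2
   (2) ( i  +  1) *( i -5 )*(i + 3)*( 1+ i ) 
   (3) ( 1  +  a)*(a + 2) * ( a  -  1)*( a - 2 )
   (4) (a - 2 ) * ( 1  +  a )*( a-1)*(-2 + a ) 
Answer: 4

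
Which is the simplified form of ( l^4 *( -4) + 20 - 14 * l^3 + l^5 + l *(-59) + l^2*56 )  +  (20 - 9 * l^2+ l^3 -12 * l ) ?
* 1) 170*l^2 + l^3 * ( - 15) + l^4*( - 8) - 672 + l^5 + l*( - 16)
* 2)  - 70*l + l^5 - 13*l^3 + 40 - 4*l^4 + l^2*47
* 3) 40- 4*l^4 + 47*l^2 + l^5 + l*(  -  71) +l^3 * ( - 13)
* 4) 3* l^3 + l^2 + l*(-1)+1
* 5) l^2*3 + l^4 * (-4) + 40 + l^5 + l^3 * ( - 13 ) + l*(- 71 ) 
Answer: 3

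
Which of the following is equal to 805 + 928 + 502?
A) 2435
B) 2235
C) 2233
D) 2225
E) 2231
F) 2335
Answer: B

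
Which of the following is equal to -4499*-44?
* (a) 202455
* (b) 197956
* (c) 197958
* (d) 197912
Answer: b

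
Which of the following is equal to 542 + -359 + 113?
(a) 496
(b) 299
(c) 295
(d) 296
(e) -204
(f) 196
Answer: d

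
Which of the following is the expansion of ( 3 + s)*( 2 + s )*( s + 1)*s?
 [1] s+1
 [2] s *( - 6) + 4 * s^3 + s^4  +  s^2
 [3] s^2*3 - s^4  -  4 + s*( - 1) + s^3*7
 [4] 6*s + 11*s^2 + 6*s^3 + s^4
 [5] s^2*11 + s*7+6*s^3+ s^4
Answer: 4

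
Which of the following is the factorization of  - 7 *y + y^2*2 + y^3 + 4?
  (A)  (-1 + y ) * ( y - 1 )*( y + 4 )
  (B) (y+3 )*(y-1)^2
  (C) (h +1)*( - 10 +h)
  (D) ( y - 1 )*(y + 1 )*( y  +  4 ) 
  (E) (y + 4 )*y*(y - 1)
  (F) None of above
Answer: A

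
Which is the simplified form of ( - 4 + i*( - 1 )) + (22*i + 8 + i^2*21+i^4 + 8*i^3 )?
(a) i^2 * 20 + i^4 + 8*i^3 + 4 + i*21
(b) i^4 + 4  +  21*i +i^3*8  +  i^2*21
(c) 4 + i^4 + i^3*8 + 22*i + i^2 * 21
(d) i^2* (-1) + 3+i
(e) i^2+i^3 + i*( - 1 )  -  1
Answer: b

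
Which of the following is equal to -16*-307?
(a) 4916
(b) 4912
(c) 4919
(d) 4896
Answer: b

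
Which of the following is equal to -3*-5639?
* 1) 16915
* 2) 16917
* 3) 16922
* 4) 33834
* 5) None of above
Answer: 2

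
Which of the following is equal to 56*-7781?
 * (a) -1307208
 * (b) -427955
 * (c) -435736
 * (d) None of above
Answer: c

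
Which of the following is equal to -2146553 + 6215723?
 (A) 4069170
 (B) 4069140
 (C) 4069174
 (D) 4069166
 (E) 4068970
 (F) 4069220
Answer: A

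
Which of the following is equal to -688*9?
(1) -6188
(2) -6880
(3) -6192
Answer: 3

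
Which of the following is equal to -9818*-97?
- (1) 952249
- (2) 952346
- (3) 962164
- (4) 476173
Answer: 2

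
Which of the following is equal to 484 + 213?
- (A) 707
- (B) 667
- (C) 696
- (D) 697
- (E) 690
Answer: D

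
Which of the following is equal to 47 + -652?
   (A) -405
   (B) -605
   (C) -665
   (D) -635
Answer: B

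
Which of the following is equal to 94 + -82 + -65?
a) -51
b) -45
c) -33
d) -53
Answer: d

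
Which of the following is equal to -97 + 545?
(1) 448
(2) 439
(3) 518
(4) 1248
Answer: 1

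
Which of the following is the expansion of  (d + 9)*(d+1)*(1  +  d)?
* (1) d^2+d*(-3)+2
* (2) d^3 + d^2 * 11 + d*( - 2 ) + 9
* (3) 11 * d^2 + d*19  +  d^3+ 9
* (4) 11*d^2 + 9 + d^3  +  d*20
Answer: 3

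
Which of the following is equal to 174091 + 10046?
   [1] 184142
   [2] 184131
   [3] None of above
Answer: 3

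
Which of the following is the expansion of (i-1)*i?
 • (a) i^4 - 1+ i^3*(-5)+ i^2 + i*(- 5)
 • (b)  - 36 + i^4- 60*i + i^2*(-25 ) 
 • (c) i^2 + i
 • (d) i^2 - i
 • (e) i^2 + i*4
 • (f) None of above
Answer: d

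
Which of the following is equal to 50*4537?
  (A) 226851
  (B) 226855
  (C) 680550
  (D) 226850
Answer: D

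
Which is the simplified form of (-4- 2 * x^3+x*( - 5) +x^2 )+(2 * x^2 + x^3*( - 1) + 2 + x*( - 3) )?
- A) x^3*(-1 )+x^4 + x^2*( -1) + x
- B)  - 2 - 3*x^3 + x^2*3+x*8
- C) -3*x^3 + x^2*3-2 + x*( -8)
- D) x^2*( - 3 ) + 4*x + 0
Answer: C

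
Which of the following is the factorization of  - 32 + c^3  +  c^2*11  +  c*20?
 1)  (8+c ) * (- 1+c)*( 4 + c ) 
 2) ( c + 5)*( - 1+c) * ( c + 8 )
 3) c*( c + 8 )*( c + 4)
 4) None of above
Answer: 1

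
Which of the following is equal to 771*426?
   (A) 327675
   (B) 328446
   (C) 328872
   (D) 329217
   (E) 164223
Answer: B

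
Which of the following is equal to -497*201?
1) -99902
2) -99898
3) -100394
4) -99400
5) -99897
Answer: 5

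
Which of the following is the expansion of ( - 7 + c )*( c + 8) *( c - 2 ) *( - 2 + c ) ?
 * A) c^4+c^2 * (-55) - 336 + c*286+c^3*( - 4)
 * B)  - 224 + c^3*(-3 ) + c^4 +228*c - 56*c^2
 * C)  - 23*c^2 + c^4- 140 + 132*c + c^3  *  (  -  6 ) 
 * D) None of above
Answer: B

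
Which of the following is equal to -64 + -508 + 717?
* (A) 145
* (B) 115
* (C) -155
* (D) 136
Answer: A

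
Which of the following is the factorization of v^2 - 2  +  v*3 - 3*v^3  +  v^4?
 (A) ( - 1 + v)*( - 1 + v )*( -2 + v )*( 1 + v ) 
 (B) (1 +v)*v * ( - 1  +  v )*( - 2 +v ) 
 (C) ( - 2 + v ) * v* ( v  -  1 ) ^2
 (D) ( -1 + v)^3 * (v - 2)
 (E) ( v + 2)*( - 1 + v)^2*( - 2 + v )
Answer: A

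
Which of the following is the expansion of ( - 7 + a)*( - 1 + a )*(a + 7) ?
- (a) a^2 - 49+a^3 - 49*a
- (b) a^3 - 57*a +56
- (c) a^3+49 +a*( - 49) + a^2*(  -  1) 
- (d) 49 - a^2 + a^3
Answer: c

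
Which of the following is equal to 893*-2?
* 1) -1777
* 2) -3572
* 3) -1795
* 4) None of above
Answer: 4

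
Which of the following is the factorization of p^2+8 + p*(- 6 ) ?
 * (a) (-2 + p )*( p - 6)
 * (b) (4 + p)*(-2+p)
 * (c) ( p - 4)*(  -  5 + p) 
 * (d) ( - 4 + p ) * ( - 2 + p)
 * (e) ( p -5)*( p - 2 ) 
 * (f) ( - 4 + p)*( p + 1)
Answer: d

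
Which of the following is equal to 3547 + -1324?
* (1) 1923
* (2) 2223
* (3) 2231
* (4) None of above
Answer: 2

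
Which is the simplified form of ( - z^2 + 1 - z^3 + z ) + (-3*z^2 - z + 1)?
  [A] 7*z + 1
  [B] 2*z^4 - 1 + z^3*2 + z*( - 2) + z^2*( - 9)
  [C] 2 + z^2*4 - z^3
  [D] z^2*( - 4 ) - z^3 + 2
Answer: D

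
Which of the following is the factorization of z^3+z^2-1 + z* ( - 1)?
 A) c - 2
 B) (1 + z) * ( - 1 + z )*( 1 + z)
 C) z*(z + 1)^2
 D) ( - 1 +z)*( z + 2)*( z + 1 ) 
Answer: B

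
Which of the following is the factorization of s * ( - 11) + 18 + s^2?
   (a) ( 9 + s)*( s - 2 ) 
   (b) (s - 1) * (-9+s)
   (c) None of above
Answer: c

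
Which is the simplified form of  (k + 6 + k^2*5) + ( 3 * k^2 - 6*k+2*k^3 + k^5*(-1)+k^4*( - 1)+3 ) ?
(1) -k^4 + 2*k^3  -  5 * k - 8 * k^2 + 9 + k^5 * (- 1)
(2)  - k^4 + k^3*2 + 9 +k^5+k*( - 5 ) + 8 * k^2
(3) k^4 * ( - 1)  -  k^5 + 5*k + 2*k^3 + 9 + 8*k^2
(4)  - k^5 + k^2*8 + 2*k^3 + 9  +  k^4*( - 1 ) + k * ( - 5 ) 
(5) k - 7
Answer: 4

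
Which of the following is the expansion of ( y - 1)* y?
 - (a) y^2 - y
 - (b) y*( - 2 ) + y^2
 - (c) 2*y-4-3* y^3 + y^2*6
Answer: a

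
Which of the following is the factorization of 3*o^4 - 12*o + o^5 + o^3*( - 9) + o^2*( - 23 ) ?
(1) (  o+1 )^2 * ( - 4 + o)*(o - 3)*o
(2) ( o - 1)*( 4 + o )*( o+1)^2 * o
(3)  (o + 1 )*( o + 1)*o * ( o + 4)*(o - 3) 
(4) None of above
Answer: 3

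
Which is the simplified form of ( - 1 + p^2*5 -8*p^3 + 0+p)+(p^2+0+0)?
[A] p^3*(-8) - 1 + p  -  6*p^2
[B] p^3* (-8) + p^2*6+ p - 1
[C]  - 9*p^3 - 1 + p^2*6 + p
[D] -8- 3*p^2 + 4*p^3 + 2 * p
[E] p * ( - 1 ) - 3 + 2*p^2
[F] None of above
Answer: B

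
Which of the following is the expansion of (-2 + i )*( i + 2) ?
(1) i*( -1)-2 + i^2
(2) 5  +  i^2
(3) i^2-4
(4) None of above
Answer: 3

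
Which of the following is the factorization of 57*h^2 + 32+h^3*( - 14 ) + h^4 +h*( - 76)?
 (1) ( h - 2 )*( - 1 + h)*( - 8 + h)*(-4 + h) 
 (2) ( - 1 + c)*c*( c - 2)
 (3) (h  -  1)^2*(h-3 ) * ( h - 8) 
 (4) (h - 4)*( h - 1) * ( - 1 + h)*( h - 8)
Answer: 4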